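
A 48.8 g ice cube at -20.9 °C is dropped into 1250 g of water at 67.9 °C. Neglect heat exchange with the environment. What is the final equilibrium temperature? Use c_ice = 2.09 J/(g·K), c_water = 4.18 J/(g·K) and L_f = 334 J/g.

Let T be the final temperature. ΣQ_i = 0:
ice -20.9→0 °C: 48.8·2.09·20.9 = 2131.6
  melt ice: 48.8·334 = 16299
  warm the meltwater: 203.98 T
  water: 5225(T − 67.9)
5429 T = 354778 − 18431 = 336347
T ≈ 61.95 °C (positive, so assuming full melt was valid).

T_f ≈ 62.0 °C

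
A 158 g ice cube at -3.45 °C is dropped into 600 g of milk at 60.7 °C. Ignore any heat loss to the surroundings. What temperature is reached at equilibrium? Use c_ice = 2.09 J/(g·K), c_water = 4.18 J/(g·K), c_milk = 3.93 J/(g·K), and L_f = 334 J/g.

Taking heat into each body as positive, Σ m c ΔT = 0:
warm ice to 0 °C: 158·2.09·(0 − (-3.45)) = 1139.3
  fusion: m_ice L_f = 158·334 = 52772
  meltwater 0→T: 158·4.18·T = 660.44 T
  milk: 2358(T − 60.7)
3018.4 T = 143131 − 53911 = 89219
T ≈ 29.56 °C (positive, so assuming full melt was valid).

T_f ≈ 29.6 °C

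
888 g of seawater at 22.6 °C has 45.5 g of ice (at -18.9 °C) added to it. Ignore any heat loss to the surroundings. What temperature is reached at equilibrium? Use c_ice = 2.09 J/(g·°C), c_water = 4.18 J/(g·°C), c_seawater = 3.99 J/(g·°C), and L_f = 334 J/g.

Setting the total heat transfer to zero:
ice -18.9→0 °C: 45.5·2.09·18.9 = 1797.3
  latent heat to melt: 45.5·334 = 15197
  meltwater 0→T: 45.5·4.18·T = 190.19 T
  seawater: 3543.1(T − 22.6)
3733.3 T = 80075 − 16994 = 63080
T ≈ 16.90 °C (positive, so assuming full melt was valid).

T_f ≈ 16.9 °C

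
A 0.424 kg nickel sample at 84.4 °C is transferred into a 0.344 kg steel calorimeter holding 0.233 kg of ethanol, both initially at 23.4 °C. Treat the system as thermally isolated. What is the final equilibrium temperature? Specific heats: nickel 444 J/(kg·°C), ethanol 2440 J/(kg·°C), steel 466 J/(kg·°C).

T_f ≈ 35.9 °C

With ΣQ=0 the equilibrium temperature is the m·c-weighted mean:
T_f = (188.26*84.4 + 568.52*23.4 + 160.3*23.4) / (188.26 + 568.52 + 160.3)
    = 32943 / 917.08 ≈ 35.92 °C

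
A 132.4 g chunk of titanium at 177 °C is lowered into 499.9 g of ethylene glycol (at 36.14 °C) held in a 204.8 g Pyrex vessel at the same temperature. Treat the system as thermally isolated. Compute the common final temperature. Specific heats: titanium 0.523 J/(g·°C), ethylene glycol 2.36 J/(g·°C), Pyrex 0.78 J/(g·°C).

T_f ≈ 43.1 °C

Net heat exchanged in the isolated system is zero:
132.4*0.523*(T − 177) + 499.9*2.36*(T − 36.14) + 204.8*0.78*(T − 36.14) = 0
69.25(T − 177) + 1179.8(T − 36.14) + 159.74(T − 36.14) = 0
1408.8 T = 60666
T = 60666 / 1408.8 = 43.1 °C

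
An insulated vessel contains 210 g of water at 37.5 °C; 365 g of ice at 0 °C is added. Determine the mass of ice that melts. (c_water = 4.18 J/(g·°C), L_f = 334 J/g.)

Water can give up m c ΔT = 210×4.18×37.5 = 32918 J before reaching 0 °C.
Melting all 365 g of ice would need 365×334 = 121910 J.
That's not enough to melt it all — equilibrium is at 0 °C with ice remaining.
Mass melted = 32918/334 ≈ 98.56 g.

m_melted ≈ 98.6 g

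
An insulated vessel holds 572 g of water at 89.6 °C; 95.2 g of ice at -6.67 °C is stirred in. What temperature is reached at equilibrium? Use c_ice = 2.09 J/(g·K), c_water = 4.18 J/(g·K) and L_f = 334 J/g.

Taking heat into each body as positive, Σ m c ΔT = 0:
warm ice to 0 °C: 95.2·2.09·(0 − (-6.67)) = 1327.1
  melt ice: 95.2·334 = 31797
  meltwater 0→T: 95.2·4.18·T = 397.94 T
  water cools: 572·4.18·(T − 89.6) = 2391(T − 89.6)
2788.9 T = 214230 − 33124 = 181106
T ≈ 64.94 °C. Since T > 0 °C, the all-ice-melts assumption holds.

T_f ≈ 64.9 °C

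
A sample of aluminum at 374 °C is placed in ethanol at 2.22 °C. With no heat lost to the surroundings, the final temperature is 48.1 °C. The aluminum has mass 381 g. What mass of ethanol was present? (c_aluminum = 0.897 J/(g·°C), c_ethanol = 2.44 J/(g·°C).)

m ≈ 995 g

Heat lost by the aluminum = heat gained by the ethanol:
381×0.897×(374 − 48.1) = m×2.44×(48.1 − 2.22)
111.95 m = 111379  ⇒  m ≈ 994.9 g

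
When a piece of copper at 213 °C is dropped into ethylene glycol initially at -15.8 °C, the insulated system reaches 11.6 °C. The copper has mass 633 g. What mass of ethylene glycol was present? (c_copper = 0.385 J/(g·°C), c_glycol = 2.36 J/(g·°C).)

m ≈ 759 g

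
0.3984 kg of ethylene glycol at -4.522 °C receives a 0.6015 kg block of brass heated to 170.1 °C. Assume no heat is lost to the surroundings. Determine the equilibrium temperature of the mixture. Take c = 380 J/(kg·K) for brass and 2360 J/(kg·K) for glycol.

T_f ≈ 29.6 °C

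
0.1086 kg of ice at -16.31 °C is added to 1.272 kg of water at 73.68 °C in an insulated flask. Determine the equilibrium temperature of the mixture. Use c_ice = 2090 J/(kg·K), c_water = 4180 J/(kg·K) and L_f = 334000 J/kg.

Taking heat into each body as positive, Σ m c ΔT = 0:
ice -16.31→0 °C: 0.1086×2090×16.31 = 3701.9; melt ice: 0.1086×334000 = 36272; warm the meltwater: 453.95 T; water: 5317(T − 73.68)
5770.9 T = 391754 − 39974 = 351779
T ≈ 60.96 °C — above 0 °C, consistent with complete melting.

T_f ≈ 61.0 °C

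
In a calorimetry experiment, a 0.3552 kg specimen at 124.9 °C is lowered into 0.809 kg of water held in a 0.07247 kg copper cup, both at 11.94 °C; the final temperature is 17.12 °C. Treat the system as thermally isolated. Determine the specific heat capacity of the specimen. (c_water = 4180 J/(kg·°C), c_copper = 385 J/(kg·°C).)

Net heat exchanged in the isolated system is zero:
0.3552×c×(17.12 − 124.9) + 0.809×4180×(17.12 − 11.94) + 0.07247×385×(17.12 − 11.94) = 0
-38.28 c = -17661
c = -17661/-38.28 ≈ 461.3 J/(kg·°C)

c ≈ 461 J/(kg·°C)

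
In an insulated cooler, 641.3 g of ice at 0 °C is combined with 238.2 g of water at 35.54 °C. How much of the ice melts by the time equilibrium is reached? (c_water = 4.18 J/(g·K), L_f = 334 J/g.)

Water can give up m c ΔT = 238.2×4.18×35.54 = 35386 J before reaching 0 °C.
Melting all 641.3 g of ice would need 641.3×334 = 214194 J.
35386 J < 214194 J, so only part of the ice melts and the system sits at 0 °C.
m_melted×334 = 35386  ⇒  m_melted ≈ 105.9 g.

m_melted ≈ 106 g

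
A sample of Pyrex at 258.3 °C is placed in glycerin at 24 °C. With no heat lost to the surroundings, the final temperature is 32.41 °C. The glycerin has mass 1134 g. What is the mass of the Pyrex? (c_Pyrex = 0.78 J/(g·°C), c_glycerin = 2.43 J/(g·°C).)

Let T be the final temperature. ΣQ_i = 0:
m×0.78×(32.41 − 258.3) + 1134×2.43×(32.41 − 24) = 0
-176.19 m = -23175
m = -23175/-176.19 ≈ 131.5 g

m ≈ 132 g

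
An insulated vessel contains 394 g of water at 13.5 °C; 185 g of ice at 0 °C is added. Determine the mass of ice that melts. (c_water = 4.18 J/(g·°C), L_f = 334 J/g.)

Heat available from the water dropping to 0 °C: 394×4.18×13.5 = 22233 J.
To melt every bit of ice: 185×334 = 61790 J.
That's not enough to melt it all — equilibrium is at 0 °C with ice remaining.
Mass melted = 22233/334 ≈ 66.57 g.

m_melted ≈ 66.6 g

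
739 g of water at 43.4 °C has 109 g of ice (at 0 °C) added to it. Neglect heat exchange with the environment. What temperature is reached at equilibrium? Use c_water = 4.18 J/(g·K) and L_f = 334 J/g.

Net heat exchanged in the isolated system is zero:
fusion: m_ice L_f = 109×334 = 36406
  meltwater 0→T: 109×4.18×T = 455.62 T
  water: 3089(T − 43.4)
3544.6 T = 134063 − 36406 = 97657
T ≈ 27.55 °C. Since T > 0 °C, the all-ice-melts assumption holds.

T_f ≈ 27.6 °C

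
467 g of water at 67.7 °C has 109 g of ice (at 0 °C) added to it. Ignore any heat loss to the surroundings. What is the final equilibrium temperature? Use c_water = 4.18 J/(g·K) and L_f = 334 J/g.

T_f ≈ 39.8 °C

Sum of m c ΔT and latent-heat terms is zero:
melt ice: 109×334 = 36406
  warm the meltwater: 455.62 T
  water: 1952.1(T − 67.7)
2407.7 T = 132154 − 36406 = 95748
T ≈ 39.77 °C (positive, so assuming full melt was valid).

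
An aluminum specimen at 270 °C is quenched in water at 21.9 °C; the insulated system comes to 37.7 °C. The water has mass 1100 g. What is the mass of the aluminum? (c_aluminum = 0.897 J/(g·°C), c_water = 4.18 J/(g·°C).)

Heat lost by the aluminum = heat gained by the water:
m×0.897×(270 − 37.7) = 1100×4.18×(37.7 − 21.9)
208.37 m = 72648  ⇒  m ≈ 348.6 g

m ≈ 349 g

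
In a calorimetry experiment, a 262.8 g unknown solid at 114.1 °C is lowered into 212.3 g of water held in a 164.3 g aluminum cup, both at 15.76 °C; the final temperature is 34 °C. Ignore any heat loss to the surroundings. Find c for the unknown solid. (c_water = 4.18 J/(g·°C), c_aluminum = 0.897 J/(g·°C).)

c ≈ 0.897 J/(g·°C)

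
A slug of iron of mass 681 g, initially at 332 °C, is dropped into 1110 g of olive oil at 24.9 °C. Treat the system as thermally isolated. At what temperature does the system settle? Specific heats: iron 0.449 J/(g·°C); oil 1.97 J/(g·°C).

T_f ≈ 62.6 °C

T_f is the heat-capacity-weighted average of the initial temperatures:
T_f = (305.77·332 + 2186.7·24.9) / (305.77 + 2186.7)
    = 155964 / 2492.5 ≈ 62.57 °C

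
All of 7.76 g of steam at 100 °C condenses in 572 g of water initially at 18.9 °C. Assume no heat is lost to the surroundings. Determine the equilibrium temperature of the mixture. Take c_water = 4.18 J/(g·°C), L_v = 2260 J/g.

T_f ≈ 27.2 °C

Sum of m c ΔT and latent-heat terms is zero:
steam→water at 100 °C releases m L_v = 7.76·2260 = 17538
  condensate cools 100→T: 7.76·4.18·(T − 100) = 32.44(T − 100)
  original water: 2391(T − 18.9)
2423.4 T = 17538 + 3243.7 + 45189 = 65970
T ≈ 27.22 °C — below 100 °C, confirming all the steam condensed.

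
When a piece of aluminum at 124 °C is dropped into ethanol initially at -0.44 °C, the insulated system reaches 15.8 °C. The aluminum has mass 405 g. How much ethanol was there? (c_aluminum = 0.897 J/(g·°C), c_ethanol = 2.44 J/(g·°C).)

m ≈ 992 g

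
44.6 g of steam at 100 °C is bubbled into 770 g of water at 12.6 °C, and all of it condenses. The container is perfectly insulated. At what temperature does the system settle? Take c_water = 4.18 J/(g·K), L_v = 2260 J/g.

T_f ≈ 47.0 °C

Net heat exchanged in the isolated system is zero:
condense steam: −44.6·2260 = −100796; condensate cools 100→T: 44.6·4.18·(T − 100) = 186.43(T − 100); water warms: 770·4.18·(T − 12.6) = 3218.6(T − 12.6)
3405 T = 100796 + 18643 + 40554 = 159993
T ≈ 46.99 °C (< 100 °C, so full condensation is consistent).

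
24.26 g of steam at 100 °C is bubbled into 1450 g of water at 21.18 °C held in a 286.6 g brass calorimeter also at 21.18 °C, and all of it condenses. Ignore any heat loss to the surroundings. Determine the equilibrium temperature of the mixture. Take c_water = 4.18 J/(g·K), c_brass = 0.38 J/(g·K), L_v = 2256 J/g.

T_f ≈ 31.2 °C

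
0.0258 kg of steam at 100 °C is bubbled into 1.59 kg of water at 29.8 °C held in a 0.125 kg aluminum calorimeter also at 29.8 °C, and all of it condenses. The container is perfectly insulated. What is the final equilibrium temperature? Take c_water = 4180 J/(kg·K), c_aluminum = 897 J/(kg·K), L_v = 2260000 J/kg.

T_f ≈ 39.4 °C

Heat gained plus heat lost sum to zero:
steam→water at 100 °C releases m L_v = 0.0258×2260000 = 58308; condensate cools 100→T: 0.0258×4180×(T − 100) = 107.84(T − 100); original water: 6646.2(T − 29.8); aluminum cup: 0.125×897×(T − 29.8) = 112.12(T − 29.8)
6866.2 T = 58308 + 10784 + 201398 = 270490
T ≈ 39.39 °C — below 100 °C, confirming all the steam condensed.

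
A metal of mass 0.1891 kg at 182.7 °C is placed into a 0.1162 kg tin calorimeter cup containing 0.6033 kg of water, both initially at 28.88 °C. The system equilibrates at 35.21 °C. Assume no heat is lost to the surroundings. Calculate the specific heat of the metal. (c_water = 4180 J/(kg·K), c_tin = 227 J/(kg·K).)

Heat gained plus heat lost sum to zero:
0.1891×c×(35.21 − 182.7) + 0.6033×4180×(35.21 − 28.88) + 0.1162×227×(35.21 − 28.88) = 0
-27.89 c = -16130
c = -16130/-27.89 ≈ 578.3 J/(kg·K)

c ≈ 578 J/(kg·K)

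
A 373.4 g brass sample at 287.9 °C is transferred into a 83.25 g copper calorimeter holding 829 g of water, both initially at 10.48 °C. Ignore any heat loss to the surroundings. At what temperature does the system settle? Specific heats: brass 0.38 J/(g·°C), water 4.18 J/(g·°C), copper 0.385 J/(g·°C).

Setting the total heat transfer to zero:
373.4*0.38*(T − 287.9) + 829*4.18*(T − 10.48) + 83.25*0.385*(T − 10.48) = 0
141.89(T − 287.9) + 3465.2(T − 10.48) + 32.05(T − 10.48) = 0
3639.2 T = 77502
T = 77502/3639.2 ≈ 21.30 °C

T_f ≈ 21.3 °C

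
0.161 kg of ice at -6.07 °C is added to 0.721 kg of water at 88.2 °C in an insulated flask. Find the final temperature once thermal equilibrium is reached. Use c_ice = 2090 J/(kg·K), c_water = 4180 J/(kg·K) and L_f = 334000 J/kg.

T_f ≈ 57.0 °C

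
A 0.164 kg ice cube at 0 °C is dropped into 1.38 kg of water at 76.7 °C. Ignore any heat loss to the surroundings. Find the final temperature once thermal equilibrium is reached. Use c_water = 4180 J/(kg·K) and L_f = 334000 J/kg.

T_f ≈ 60.1 °C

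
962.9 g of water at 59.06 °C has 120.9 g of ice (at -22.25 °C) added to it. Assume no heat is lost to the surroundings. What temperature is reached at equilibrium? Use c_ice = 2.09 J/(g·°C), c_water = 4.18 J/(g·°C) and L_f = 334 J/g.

Net heat exchanged in the isolated system is zero:
warm ice to 0 °C: 120.9·2.09·(0 − (-22.25)) = 5622.2
  latent heat to melt: 120.9·334 = 40381
  warm the meltwater: 505.36 T
  water cools: 962.9·4.18·(T − 59.06) = 4024.9(T − 59.06)
4530.3 T = 237712 − 46003 = 191709
T ≈ 42.32 °C. Since T > 0 °C, the all-ice-melts assumption holds.

T_f ≈ 42.3 °C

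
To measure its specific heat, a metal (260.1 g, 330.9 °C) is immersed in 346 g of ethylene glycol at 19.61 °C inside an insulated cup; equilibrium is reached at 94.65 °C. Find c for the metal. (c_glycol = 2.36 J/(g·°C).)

Heat gained plus heat lost sum to zero:
260.1×c×(94.65 − 330.9) + 346×2.36×(94.65 − 19.61) = 0
-61449 c = -61275
c = -61275/-61449 ≈ 0.9972 J/(g·°C)

c ≈ 0.997 J/(g·°C)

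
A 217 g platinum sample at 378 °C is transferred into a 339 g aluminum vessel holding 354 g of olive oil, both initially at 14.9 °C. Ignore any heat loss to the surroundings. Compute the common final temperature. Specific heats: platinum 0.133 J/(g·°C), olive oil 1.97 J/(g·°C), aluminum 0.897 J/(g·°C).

T_f ≈ 25.1 °C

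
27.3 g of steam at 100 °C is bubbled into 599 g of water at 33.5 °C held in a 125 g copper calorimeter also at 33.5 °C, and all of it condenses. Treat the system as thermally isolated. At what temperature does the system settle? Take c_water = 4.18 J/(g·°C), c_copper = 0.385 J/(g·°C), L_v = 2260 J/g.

T_f ≈ 59.5 °C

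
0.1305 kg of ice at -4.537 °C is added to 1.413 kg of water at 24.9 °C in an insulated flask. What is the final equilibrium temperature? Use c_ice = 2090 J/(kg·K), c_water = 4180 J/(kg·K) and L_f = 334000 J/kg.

T_f ≈ 15.8 °C

Sum of m c ΔT and latent-heat terms is zero:
ice -4.537→0 °C: 0.1305·2090·4.537 = 1237.4; melt ice: 0.1305·334000 = 43587; meltwater 0→T: 0.1305·4180·T = 545.49 T; water cools: 1.413·4180·(T − 24.9) = 5906.3(T − 24.9)
6451.8 T = 147068 − 44824 = 102243
T ≈ 15.85 °C (positive, so assuming full melt was valid).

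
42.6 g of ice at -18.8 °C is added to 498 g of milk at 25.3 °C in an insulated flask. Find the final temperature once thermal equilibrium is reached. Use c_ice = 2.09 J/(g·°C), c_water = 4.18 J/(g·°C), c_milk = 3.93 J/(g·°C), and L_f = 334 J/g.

Energy conservation, ΣQ = 0:
ice -18.8→0 °C: 42.6·2.09·18.8 = 1673.8
  fusion: m_ice L_f = 42.6·334 = 14228
  warm the meltwater: 178.07 T
  milk cools: 498·3.93·(T − 25.3) = 1957.1(T − 25.3)
2135.2 T = 49516 − 15902 = 33613
T ≈ 15.74 °C (positive, so assuming full melt was valid).

T_f ≈ 15.7 °C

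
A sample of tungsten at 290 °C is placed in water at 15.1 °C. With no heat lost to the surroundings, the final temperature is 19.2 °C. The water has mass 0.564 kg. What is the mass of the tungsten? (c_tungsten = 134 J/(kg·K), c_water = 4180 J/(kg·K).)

Taking heat into each body as positive, Σ m c ΔT = 0:
m·134·(19.2 − 290) + 0.564·4180·(19.2 − 15.1) = 0
-36287 m = -9665.8
m = -9665.8/-36287 ≈ 0.2664 kg

m ≈ 0.266 kg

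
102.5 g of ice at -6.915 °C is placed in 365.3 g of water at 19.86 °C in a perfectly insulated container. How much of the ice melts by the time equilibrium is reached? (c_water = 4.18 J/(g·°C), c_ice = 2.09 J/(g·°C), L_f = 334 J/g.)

m_melted ≈ 86.4 g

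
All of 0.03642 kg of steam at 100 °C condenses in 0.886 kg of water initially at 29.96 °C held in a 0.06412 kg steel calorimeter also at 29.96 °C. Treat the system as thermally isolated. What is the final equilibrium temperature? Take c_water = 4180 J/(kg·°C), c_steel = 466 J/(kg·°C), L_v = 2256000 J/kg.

Taking heat into each body as positive, Σ m c ΔT = 0:
latent heat released on condensation: 0.03642·2256000 = 82164
  condensed water 100 °C→T: 152.24(T − 100)
  water warms: 0.886·4180·(T − 29.96) = 3703.5(T − 29.96)
  cup: 29.88(T − 29.96)
3885.6 T = 82164 + 15224 + 111851 = 209239
T ≈ 53.85 °C (< 100 °C, so full condensation is consistent).

T_f ≈ 53.8 °C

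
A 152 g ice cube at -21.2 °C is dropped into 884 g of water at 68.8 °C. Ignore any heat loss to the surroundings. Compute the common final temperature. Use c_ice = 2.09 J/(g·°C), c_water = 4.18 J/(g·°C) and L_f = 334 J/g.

T_f ≈ 45.4 °C

Sum of m c ΔT and latent-heat terms is zero:
ice -21.2→0 °C: 152·2.09·21.2 = 6734.8; fusion: m_ice L_f = 152·334 = 50768; meltwater 0→T: 152·4.18·T = 635.36 T; water cools: 884·4.18·(T − 68.8) = 3695.1(T − 68.8)
4330.5 T = 254224 − 57503 = 196721
T ≈ 45.43 °C (positive, so assuming full melt was valid).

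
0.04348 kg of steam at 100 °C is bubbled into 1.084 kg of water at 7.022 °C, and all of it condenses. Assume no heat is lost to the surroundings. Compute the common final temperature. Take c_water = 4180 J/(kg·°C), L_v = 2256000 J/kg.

T_f ≈ 31.4 °C

Energy conservation, ΣQ = 0:
steam→water at 100 °C releases m L_v = 0.04348×2256000 = 98091
  condensed water 100 °C→T: 181.75(T − 100)
  water warms: 1.084×4180×(T − 7.022) = 4531.1(T − 7.022)
4712.9 T = 98091 + 18175 + 31818 = 148083
T ≈ 31.42 °C (< 100 °C, so full condensation is consistent).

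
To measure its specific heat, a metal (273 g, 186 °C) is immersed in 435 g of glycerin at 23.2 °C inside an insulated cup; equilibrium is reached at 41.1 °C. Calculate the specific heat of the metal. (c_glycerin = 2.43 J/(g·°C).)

Net heat exchanged in the isolated system is zero:
273·c·(41.1 − 186) + 435·2.43·(41.1 − 23.2) = 0
-39558 c = -18921
c = -18921/-39558 ≈ 0.4783 J/(g·°C)

c ≈ 0.478 J/(g·°C)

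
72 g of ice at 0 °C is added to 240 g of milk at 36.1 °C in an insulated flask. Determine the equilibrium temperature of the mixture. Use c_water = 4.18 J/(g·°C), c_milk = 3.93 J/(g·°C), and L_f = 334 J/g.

Taking heat into each body as positive, Σ m c ΔT = 0:
fusion: m_ice L_f = 72·334 = 24048
  meltwater 0→T: 72·4.18·T = 300.96 T
  milk cools: 240·3.93·(T − 36.1) = 943.2(T − 36.1)
1244.2 T = 34050 − 24048 = 10002
T ≈ 8.04 °C — above 0 °C, consistent with complete melting.

T_f ≈ 8.0 °C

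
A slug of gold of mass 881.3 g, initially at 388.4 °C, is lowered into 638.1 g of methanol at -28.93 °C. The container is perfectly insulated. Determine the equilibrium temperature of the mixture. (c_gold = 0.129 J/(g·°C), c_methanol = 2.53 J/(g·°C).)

T_f ≈ -1.5 °C

Heat lost by the gold equals heat gained by the methanol:
881.3×0.129×(388.4 − T) = 638.1×2.53×(T − (-28.93))
113.69(388.4 − T) = 1614.4(T − (-28.93))
1728.1 T = -2548.1  ⇒  T ≈ -1.47 °C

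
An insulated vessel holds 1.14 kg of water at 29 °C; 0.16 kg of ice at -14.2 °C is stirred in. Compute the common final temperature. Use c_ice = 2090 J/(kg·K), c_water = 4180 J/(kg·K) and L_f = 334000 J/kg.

T_f ≈ 14.7 °C

Conservation of energy gives ΣQ = 0:
warm ice to 0 °C: 0.16×2090×(0 − (-14.2)) = 4748.5
  melt ice: 0.16×334000 = 53440
  meltwater 0→T: 0.16×4180×T = 668.8 T
  water cools: 1.14×4180×(T − 29) = 4765.2(T − 29)
5434 T = 138191 − 58188 = 80002
T ≈ 14.72 °C (positive, so assuming full melt was valid).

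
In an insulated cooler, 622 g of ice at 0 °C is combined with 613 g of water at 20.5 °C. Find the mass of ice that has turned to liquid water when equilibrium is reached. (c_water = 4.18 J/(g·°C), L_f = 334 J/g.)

m_melted ≈ 157 g

Cooling the water to 0 °C releases 613×4.18×20.5 = 52528 J.
To melt every bit of ice: 622×334 = 207748 J.
That's not enough to melt it all — equilibrium is at 0 °C with ice remaining.
m_melted×334 = 52528  ⇒  m_melted ≈ 157.3 g.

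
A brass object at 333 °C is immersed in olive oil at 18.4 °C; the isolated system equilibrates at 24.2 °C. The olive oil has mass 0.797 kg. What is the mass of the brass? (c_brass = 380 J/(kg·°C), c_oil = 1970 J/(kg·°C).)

m ≈ 0.0776 kg

Taking heat into each body as positive, Σ m c ΔT = 0:
m·380·(24.2 − 333) + 0.797·1970·(24.2 − 18.4) = 0
-117344 m = -9106.5
m = -9106.5/-117344 ≈ 0.07761 kg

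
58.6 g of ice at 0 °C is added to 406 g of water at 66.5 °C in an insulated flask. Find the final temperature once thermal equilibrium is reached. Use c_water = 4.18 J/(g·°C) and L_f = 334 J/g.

T_f ≈ 48.0 °C

Heat gained plus heat lost sum to zero:
melt ice: 58.6·334 = 19572
  warm the meltwater: 244.95 T
  water cools: 406·4.18·(T − 66.5) = 1697.1(T − 66.5)
1942 T = 112856 − 19572 = 93283
T ≈ 48.03 °C. Since T > 0 °C, the all-ice-melts assumption holds.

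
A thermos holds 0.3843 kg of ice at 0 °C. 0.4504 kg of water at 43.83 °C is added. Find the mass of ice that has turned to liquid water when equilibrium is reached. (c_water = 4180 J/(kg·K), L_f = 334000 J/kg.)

Cooling the water to 0 °C releases 0.4504×4180×43.83 = 82518 J.
Fully melting the ice requires m_ice L_f = 0.3843×334000 = 128356 J.
82518 J < 128356 J, so only part of the ice melts and the system sits at 0 °C.
Mass melted = 82518/334000 ≈ 0.2471 kg.

m_melted ≈ 0.247 kg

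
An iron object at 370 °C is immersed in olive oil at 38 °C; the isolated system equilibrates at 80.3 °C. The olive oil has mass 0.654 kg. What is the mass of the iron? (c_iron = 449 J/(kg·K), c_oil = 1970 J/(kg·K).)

Conservation of energy gives ΣQ = 0:
m×449×(80.3 − 370) + 0.654×1970×(80.3 − 38) = 0
-130075 m = -54498
m = -54498/-130075 ≈ 0.419 kg

m ≈ 0.419 kg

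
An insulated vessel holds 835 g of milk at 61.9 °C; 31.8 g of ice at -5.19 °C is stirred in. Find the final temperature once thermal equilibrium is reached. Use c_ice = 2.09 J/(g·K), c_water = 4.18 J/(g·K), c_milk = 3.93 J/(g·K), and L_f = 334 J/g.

T_f ≈ 56.3 °C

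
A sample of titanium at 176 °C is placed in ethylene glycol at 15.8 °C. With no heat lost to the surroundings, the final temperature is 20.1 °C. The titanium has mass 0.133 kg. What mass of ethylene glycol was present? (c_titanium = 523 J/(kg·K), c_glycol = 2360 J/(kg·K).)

m ≈ 1.07 kg

Let T be the final temperature. ΣQ_i = 0:
0.133×523×(20.1 − 176) + m×2360×(20.1 − 15.8) = 0
10148 m = 10844
m = 10844/10148 ≈ 1.069 kg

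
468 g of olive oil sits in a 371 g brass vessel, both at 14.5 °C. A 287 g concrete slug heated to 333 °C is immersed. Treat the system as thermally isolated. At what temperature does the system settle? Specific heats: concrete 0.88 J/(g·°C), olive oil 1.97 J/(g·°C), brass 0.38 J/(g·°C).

T_f ≈ 75.6 °C

With ΣQ=0 the equilibrium temperature is the m·c-weighted mean:
T_f = (252.56*333 + 921.96*14.5 + 140.98*14.5) / (252.56 + 921.96 + 140.98)
    = 99515 / 1315.5 ≈ 75.65 °C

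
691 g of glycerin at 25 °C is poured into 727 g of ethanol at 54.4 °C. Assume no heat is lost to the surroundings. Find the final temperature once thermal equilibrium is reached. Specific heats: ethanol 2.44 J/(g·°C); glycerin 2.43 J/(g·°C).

T_f = Σ m_i c_i T_i / Σ m_i c_i:
T_f = (1773.9*54.4 + 1679.1*25) / (1773.9 + 1679.1)
    = 138477 / 3453 ≈ 40.10 °C

T_f ≈ 40.1 °C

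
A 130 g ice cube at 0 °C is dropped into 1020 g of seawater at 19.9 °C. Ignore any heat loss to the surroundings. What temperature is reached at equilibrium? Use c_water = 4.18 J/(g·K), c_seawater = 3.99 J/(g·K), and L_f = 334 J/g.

Taking heat into each body as positive, Σ m c ΔT = 0:
latent heat to melt: 130·334 = 43420; meltwater 0→T: 130·4.18·T = 543.4 T; seawater cools: 1020·3.99·(T − 19.9) = 4069.8(T − 19.9)
4613.2 T = 80989 − 43420 = 37569
T ≈ 8.14 °C. Since T > 0 °C, the all-ice-melts assumption holds.

T_f ≈ 8.1 °C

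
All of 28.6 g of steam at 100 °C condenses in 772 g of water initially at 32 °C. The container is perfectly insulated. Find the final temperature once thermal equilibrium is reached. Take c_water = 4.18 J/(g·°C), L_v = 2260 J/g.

T_f ≈ 53.7 °C

Net heat exchanged in the isolated system is zero:
condense steam: −28.6·2260 = −64636
  condensed water 100 °C→T: 119.55(T − 100)
  original water: 3227(T − 32)
3346.5 T = 64636 + 11955 + 103263 = 179854
T ≈ 53.74 °C, under the boiling point, so the assumption holds.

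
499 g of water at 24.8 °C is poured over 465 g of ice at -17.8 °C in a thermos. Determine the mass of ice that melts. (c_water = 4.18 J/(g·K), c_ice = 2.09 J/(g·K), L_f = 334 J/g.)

Cooling the water to 0 °C releases 499×4.18×24.8 = 51728 J.
Of that, 465×2.09×17.8 = 17299 J goes to bring the ice to 0 °C, leaving 34429 J.
Fully melting the ice requires m_ice L_f = 465×334 = 155310 J.
Since 34429 < 155310 J, not all the ice melts; equilibrium is at 0 °C.
m_melted×334 = 34429  ⇒  m_melted ≈ 103.1 g.

m_melted ≈ 103 g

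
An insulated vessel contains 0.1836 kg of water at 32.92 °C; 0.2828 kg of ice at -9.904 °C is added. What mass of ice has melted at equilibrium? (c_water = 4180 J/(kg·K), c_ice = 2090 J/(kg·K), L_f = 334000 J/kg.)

m_melted ≈ 0.0581 kg

Water can give up m c ΔT = 0.1836×4180×32.92 = 25264 J before reaching 0 °C.
Of that, 0.2828×2090×9.904 = 5853.8 J goes to bring the ice to 0 °C, leaving 19411 J.
Fully melting the ice requires m_ice L_f = 0.2828×334000 = 94455 J.
Since 19411 < 94455 J, not all the ice melts; equilibrium is at 0 °C.
m_melt = 19411 / L_f = 0.05812 kg.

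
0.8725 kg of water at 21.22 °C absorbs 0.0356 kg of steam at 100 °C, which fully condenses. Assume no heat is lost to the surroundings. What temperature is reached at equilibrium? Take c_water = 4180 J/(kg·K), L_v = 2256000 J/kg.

T_f ≈ 45.5 °C

Energy conservation, ΣQ = 0:
latent heat released on condensation: 0.0356·2256000 = 80314; condensed water 100 °C→T: 148.81(T − 100); original water: 3647.1(T − 21.22)
3795.9 T = 80314 + 14881 + 77390 = 172585
T ≈ 45.47 °C, under the boiling point, so the assumption holds.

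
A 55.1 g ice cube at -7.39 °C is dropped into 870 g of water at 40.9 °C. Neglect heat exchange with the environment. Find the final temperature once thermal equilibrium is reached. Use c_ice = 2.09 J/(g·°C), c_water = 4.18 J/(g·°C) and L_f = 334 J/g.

Setting the total heat transfer to zero:
warm ice to 0 °C: 55.1×2.09×(0 − (-7.39)) = 851.03; latent heat to melt: 55.1×334 = 18403; meltwater 0→T: 55.1×4.18×T = 230.32 T; water cools: 870×4.18×(T − 40.9) = 3636.6(T − 40.9)
3866.9 T = 148737 − 19254 = 129483
T ≈ 33.48 °C. Since T > 0 °C, the all-ice-melts assumption holds.

T_f ≈ 33.5 °C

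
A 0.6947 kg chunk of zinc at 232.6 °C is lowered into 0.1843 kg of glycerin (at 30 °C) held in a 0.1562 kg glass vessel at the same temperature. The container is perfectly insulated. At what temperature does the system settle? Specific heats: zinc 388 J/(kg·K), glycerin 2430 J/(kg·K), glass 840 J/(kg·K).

T_f ≈ 94.4 °C

Setting the total heat transfer to zero:
0.6947·388·(T − 232.6) + 0.1843·2430·(T − 30) + 0.1562·840·(T − 30) = 0
269.54(T − 232.6) + 447.85(T − 30) + 131.21(T − 30) = 0
848.6 T = 80068
T ≈ 94.35 °C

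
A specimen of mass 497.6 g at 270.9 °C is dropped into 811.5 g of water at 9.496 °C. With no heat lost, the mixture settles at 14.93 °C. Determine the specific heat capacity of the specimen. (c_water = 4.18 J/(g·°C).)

c ≈ 0.145 J/(g·°C)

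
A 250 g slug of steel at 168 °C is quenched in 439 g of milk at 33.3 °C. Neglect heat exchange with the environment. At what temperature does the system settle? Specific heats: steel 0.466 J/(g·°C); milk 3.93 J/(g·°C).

T_f ≈ 41.8 °C

Net heat exchanged in the isolated system is zero:
250×0.466×(T − 168) + 439×3.93×(T − 33.3) = 0
1841.8 T = 77023
T ≈ 41.82 °C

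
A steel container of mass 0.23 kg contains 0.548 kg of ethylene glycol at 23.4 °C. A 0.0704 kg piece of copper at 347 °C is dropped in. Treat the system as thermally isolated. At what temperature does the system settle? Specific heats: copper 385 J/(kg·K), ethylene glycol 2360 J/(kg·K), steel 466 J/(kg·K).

T_f ≈ 29.5 °C

Conservation of energy gives ΣQ = 0:
0.0704*385*(T − 347) + 0.548*2360*(T − 23.4) + 0.23*466*(T − 23.4) = 0
27.1(T − 347) + 1293.3(T − 23.4) + 107.18(T − 23.4) = 0
1427.6 T = 42176
T = 42176/1427.6 ≈ 29.54 °C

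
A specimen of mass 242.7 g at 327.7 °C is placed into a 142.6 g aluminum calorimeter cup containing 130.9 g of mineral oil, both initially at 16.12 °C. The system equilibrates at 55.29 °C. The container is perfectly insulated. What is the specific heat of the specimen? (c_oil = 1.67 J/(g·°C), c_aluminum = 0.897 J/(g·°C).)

Heat gained plus heat lost sum to zero:
242.7×c×(55.29 − 327.7) + 130.9×1.67×(55.29 − 16.12) + 142.6×0.897×(55.29 − 16.12) = 0
-66114 c = -13573
c = -13573/-66114 ≈ 0.2053 J/(g·°C)

c ≈ 0.205 J/(g·°C)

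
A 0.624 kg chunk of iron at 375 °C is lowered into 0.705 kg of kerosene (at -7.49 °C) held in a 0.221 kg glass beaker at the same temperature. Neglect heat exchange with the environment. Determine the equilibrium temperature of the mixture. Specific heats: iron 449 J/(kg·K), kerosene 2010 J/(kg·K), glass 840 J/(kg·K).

T_f ≈ 49.4 °C

T_f = Σ m_i c_i T_i / Σ m_i c_i:
T_f = (280.18×375 + 1417×(-7.49) + 185.64×(-7.49)) / (280.18 + 1417 + 185.64)
    = 93062 / 1882.9 ≈ 49.43 °C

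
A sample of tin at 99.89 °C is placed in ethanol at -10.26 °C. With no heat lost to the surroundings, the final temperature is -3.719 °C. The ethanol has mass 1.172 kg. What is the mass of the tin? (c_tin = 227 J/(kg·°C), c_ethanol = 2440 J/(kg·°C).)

Setting the total heat transfer to zero:
m·227·(-3.719 − 99.89) + 1.172·2440·(-3.719 − (-10.26)) = 0
-23519 m = -18705
m = -18705/-23519 ≈ 0.7953 kg

m ≈ 0.795 kg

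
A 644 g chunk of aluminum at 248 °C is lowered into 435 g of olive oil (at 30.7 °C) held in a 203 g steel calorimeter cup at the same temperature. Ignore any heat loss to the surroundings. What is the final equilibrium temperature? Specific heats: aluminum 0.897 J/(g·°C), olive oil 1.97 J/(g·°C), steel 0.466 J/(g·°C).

T_f ≈ 112.8 °C

Energy conservation, ΣQ = 0:
644×0.897×(T − 248) + 435×1.97×(T − 30.7) + 203×0.466×(T − 30.7) = 0
577.67(T − 248) + 856.95(T − 30.7) + 94.6(T − 30.7) = 0
(577.67 + 856.95 + 94.6) T = 577.67×248 + 856.95×30.7 + 94.6×30.7
T ≈ 112.79 °C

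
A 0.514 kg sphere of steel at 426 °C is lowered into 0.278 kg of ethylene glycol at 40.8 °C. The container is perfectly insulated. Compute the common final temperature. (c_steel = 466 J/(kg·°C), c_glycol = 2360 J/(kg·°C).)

Set heat shed by the hot body equal to heat absorbed by the cold body:
0.514·466·(426 − T) = 0.278·2360·(T − 40.8)
239.52(426 − T) = 656.08(T − 40.8)
895.6 T = 128805  ⇒  T ≈ 143.82 °C

T_f ≈ 143.8 °C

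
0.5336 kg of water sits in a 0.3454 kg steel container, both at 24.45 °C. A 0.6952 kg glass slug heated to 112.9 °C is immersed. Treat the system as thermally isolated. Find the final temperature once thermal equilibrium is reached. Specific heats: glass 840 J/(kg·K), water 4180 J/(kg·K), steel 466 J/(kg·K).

Let T be the final temperature. ΣQ_i = 0:
0.6952·840·(T − 112.9) + 0.5336·4180·(T − 24.45) + 0.3454·466·(T − 24.45) = 0
(583.97 + 2230.4 + 160.96) T = 583.97·112.9 + 2230.4·24.45 + 160.96·24.45
T ≈ 41.81 °C

T_f ≈ 41.8 °C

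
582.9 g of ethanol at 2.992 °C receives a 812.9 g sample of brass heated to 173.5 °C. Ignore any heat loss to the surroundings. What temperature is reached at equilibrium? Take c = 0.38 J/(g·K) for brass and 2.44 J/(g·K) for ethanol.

T_f ≈ 33.4 °C

|Q_brass| = |Q_ethanol|:
812.9·0.38·(173.5 − T) = 582.9·2.44·(T − 2.992)
308.9(173.5 − T) = 1422.3(T − 2.992)
1731.2 T = 57850  ⇒  T ≈ 33.42 °C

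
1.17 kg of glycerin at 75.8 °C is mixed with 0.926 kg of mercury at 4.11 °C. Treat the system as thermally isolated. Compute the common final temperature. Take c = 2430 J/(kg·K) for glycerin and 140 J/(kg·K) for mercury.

|Q_glycerin| = |Q_mercury|:
1.17×2430×(75.8 − T) = 0.926×140×(T − 4.11)
2843.1(75.8 − T) = 129.64(T − 4.11)
2972.7 T = 216040  ⇒  T ≈ 72.67 °C

T_f ≈ 72.7 °C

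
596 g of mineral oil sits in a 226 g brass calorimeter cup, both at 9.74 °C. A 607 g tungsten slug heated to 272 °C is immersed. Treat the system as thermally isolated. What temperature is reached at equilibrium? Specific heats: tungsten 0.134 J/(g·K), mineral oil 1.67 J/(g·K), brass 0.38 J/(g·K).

Let T be the final temperature. ΣQ_i = 0:
607·0.134·(T − 272) + 596·1.67·(T − 9.74) + 226·0.38·(T − 9.74) = 0
(81.34 + 995.32 + 85.88) T = 81.34·272 + 995.32·9.74 + 85.88·9.74
T = 32655/1162.5 ≈ 28.09 °C

T_f ≈ 28.1 °C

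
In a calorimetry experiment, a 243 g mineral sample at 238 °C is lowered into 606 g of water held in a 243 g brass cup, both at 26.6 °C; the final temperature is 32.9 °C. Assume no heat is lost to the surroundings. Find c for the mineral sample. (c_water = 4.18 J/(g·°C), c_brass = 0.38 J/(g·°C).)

Let T be the final temperature. ΣQ_i = 0:
243×c×(32.9 − 238) + 606×4.18×(32.9 − 26.6) + 243×0.38×(32.9 − 26.6) = 0
-49839 c = -16540
c = -16540/-49839 ≈ 0.3319 J/(g·°C)

c ≈ 0.332 J/(g·°C)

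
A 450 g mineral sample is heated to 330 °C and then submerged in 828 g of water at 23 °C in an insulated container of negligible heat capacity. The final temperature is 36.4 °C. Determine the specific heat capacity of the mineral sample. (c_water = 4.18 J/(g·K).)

c ≈ 0.351 J/(g·K)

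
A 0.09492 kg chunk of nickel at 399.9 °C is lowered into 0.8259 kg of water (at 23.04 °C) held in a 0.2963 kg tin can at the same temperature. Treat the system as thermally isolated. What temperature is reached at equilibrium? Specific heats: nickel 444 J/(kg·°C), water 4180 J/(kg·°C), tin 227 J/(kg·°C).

T_f ≈ 27.5 °C

Net heat exchanged in the isolated system is zero:
0.09492*444*(T − 399.9) + 0.8259*4180*(T − 23.04) + 0.2963*227*(T − 23.04) = 0
42.14(T − 399.9) + 3452.3(T − 23.04) + 67.26(T − 23.04) = 0
3561.7 T = 97943
T = 97943/3561.7 ≈ 27.50 °C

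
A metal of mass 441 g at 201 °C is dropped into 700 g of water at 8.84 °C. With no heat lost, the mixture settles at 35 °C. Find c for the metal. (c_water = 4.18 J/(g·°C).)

c ≈ 1.05 J/(g·°C)

Heat lost by the metal = heat gained by the water:
441·c·(201 − 35) = 700·4.18·(35 − 8.84)
73206 c = 76544  ⇒  c ≈ 1.046 J/(g·°C)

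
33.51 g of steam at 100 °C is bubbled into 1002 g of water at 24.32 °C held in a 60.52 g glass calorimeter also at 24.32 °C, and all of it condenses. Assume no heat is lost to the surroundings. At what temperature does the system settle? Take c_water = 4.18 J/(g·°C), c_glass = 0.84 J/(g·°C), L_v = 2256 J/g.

T_f ≈ 44.0 °C

Let T be the final temperature. ΣQ_i = 0:
condense steam: −33.51×2256 = −75599; condensate cools 100→T: 33.51×4.18×(T − 100) = 140.07(T − 100); water warms: 1002×4.18×(T − 24.32) = 4188.4(T − 24.32); cup: 50.84(T − 24.32)
4379.3 T = 75599 + 14007 + 103097 = 192703
T ≈ 44.00 °C — below 100 °C, confirming all the steam condensed.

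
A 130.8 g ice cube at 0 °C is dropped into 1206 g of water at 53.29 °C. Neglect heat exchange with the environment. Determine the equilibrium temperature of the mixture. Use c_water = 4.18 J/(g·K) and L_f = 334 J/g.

T_f ≈ 40.3 °C

Taking heat into each body as positive, Σ m c ΔT = 0:
melt ice: 130.8×334 = 43687
  warm the meltwater: 546.74 T
  water cools: 1206×4.18×(T − 53.29) = 5041.1(T − 53.29)
5587.8 T = 268639 − 43687 = 224952
T ≈ 40.26 °C — above 0 °C, consistent with complete melting.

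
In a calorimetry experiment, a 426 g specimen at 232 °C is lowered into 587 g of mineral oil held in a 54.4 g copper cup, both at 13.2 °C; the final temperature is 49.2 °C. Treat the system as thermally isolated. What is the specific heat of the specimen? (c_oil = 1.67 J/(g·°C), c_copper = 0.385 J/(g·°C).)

c ≈ 0.463 J/(g·°C)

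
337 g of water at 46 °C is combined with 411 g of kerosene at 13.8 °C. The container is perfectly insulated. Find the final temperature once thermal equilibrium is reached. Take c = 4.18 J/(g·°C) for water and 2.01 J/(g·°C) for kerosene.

T_f ≈ 34.1 °C

Let T be the final temperature. ΣQ_i = 0:
337*4.18*(T − 46) + 411*2.01*(T − 13.8) = 0
1408.7(T − 46) + 826.11(T − 13.8) = 0
2234.8 T = 76199
T = 76199 / 2234.8 = 34.1 °C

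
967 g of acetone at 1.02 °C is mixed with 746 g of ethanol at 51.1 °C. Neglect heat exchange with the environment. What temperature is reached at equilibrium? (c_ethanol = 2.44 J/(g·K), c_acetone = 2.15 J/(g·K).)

|Q_ethanol| = |Q_acetone|:
746×2.44×(51.1 − T) = 967×2.15×(T − 1.02)
1820.2(51.1 − T) = 2079(T − 1.02)
3899.3 T = 95135  ⇒  T ≈ 24.40 °C

T_f ≈ 24.4 °C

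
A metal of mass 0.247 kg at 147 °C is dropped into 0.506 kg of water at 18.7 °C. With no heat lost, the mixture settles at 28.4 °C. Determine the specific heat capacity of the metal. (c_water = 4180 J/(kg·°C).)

m_s c (T_s − T_f) = m_water c_water (T_f − T_0):
0.247·c·(147 − 28.4) = 0.506·4180·(28.4 − 18.7)
29.29 c = 20516  ⇒  c ≈ 700.4 J/(kg·°C)

c ≈ 700 J/(kg·°C)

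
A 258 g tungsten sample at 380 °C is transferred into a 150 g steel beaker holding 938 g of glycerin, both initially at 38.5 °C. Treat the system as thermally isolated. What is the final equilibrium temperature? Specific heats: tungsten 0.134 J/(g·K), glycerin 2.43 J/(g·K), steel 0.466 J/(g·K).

T_f ≈ 43.5 °C

Taking heat into each body as positive, Σ m c ΔT = 0:
258×0.134×(T − 380) + 938×2.43×(T − 38.5) + 150×0.466×(T − 38.5) = 0
34.57(T − 380) + 2279.3(T − 38.5) + 69.9(T − 38.5) = 0
2383.8 T = 103583
T = 103583 / 2383.8 = 43.5 °C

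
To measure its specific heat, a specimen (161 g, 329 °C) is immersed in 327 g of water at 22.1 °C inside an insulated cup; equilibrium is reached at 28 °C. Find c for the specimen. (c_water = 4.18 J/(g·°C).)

c ≈ 0.166 J/(g·°C)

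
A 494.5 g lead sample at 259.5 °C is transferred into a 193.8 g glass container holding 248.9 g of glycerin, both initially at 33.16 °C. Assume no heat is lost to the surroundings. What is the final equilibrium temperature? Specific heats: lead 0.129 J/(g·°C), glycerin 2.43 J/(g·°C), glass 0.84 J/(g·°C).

T_f ≈ 50.5 °C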